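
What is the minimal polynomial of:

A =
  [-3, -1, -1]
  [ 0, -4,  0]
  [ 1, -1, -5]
x^2 + 8*x + 16

The characteristic polynomial is χ_A(x) = (x + 4)^3, so the eigenvalues are known. The minimal polynomial is
  m_A(x) = Π_λ (x − λ)^{k_λ}
where k_λ is the size of the *largest* Jordan block for λ (equivalently, the smallest k with (A − λI)^k v = 0 for every generalised eigenvector v of λ).

  λ = -4: largest Jordan block has size 2, contributing (x + 4)^2

So m_A(x) = (x + 4)^2 = x^2 + 8*x + 16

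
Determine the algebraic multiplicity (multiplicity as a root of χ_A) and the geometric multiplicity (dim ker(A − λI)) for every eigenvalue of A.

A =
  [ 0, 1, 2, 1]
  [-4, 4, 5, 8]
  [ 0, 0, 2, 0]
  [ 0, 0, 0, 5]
λ = 2: alg = 3, geom = 1; λ = 5: alg = 1, geom = 1

Step 1 — factor the characteristic polynomial to read off the algebraic multiplicities:
  χ_A(x) = (x - 5)*(x - 2)^3

Step 2 — compute geometric multiplicities via the rank-nullity identity g(λ) = n − rank(A − λI):
  rank(A − (2)·I) = 3, so dim ker(A − (2)·I) = n − 3 = 1
  rank(A − (5)·I) = 3, so dim ker(A − (5)·I) = n − 3 = 1

Summary:
  λ = 2: algebraic multiplicity = 3, geometric multiplicity = 1
  λ = 5: algebraic multiplicity = 1, geometric multiplicity = 1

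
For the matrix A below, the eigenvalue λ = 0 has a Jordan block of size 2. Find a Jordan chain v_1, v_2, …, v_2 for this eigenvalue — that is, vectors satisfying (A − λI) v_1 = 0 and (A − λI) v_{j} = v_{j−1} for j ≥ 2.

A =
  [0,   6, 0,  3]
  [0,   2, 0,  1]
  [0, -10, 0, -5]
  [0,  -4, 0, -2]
A Jordan chain for λ = 0 of length 2:
v_1 = (6, 2, -10, -4)ᵀ
v_2 = (0, 1, 0, 0)ᵀ

Let N = A − (0)·I. We want v_2 with N^2 v_2 = 0 but N^1 v_2 ≠ 0; then v_{j-1} := N · v_j for j = 2, …, 2.

Pick v_2 = (0, 1, 0, 0)ᵀ.
Then v_1 = N · v_2 = (6, 2, -10, -4)ᵀ.

Sanity check: (A − (0)·I) v_1 = (0, 0, 0, 0)ᵀ = 0. ✓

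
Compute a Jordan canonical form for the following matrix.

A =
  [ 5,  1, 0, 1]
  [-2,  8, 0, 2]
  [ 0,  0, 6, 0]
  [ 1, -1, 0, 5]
J_2(6) ⊕ J_1(6) ⊕ J_1(6)

The characteristic polynomial is
  det(x·I − A) = x^4 - 24*x^3 + 216*x^2 - 864*x + 1296 = (x - 6)^4

Eigenvalues and multiplicities (the geometric multiplicity of λ is n − rank(A − λI), which equals the number of Jordan blocks for λ):
  λ = 6: algebraic multiplicity = 4, geometric multiplicity = 3

Determining the block sizes for each eigenvalue:
  λ = 6: 3 blocks summing to 4 forces exactly one block of size 2 and the rest size 1 → block sizes [2, 1, 1]

Assembling the blocks gives a Jordan form
J =
  [6, 1, 0, 0]
  [0, 6, 0, 0]
  [0, 0, 6, 0]
  [0, 0, 0, 6]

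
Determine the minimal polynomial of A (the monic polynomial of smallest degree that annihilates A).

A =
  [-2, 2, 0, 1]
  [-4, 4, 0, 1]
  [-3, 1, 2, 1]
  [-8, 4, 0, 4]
x^2 - 4*x + 4

The characteristic polynomial is χ_A(x) = (x - 2)^4, so the eigenvalues are known. The minimal polynomial is
  m_A(x) = Π_λ (x − λ)^{k_λ}
where k_λ is the size of the *largest* Jordan block for λ (equivalently, the smallest k with (A − λI)^k v = 0 for every generalised eigenvector v of λ).

  λ = 2: largest Jordan block has size 2, contributing (x − 2)^2

So m_A(x) = (x - 2)^2 = x^2 - 4*x + 4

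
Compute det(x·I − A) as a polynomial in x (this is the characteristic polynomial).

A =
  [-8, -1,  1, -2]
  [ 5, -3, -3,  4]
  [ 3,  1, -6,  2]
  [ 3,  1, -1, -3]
x^4 + 20*x^3 + 150*x^2 + 500*x + 625

Expanding det(x·I − A) (e.g. by cofactor expansion or by noting that A is similar to its Jordan form J, which has the same characteristic polynomial as A) gives
  χ_A(x) = x^4 + 20*x^3 + 150*x^2 + 500*x + 625
which factors as (x + 5)^4. The eigenvalues (with algebraic multiplicities) are λ = -5 with multiplicity 4.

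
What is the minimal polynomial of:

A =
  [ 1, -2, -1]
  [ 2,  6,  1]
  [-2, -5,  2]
x^3 - 9*x^2 + 27*x - 27

The characteristic polynomial is χ_A(x) = (x - 3)^3, so the eigenvalues are known. The minimal polynomial is
  m_A(x) = Π_λ (x − λ)^{k_λ}
where k_λ is the size of the *largest* Jordan block for λ (equivalently, the smallest k with (A − λI)^k v = 0 for every generalised eigenvector v of λ).

  λ = 3: largest Jordan block has size 3, contributing (x − 3)^3

So m_A(x) = (x - 3)^3 = x^3 - 9*x^2 + 27*x - 27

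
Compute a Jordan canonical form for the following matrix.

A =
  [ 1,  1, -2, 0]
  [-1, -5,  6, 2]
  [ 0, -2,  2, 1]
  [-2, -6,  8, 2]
J_2(0) ⊕ J_2(0)

The characteristic polynomial is
  det(x·I − A) = x^4

Eigenvalues and multiplicities (the geometric multiplicity of λ is n − rank(A − λI), which equals the number of Jordan blocks for λ):
  λ = 0: algebraic multiplicity = 4, geometric multiplicity = 2

Determining the block sizes for each eigenvalue:
  λ = 0: with am = 4 and gm = 2, the partition is not yet determined (e.g. several partitions of 4 into 2 parts exist). Let N = A − (0)·I. Computing rank(N^1) = 2, rank(N^2) = 0; the number of blocks of size ≥ j is rank(N^{j−1}) − rank(N^j), giving [2, 2]. So we have 2 block(s) of size 2 → block sizes [2, 2]

Assembling the blocks gives a Jordan form
J =
  [0, 1, 0, 0]
  [0, 0, 0, 0]
  [0, 0, 0, 1]
  [0, 0, 0, 0]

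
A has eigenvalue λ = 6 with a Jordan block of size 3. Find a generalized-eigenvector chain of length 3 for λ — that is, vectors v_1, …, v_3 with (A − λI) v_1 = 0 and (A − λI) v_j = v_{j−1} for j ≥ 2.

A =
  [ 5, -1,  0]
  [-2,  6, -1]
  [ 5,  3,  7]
A Jordan chain for λ = 6 of length 3:
v_1 = (3, -3, -6)ᵀ
v_2 = (-1, -2, 5)ᵀ
v_3 = (1, 0, 0)ᵀ

Let N = A − (6)·I. We want v_3 with N^3 v_3 = 0 but N^2 v_3 ≠ 0; then v_{j-1} := N · v_j for j = 3, …, 2.

Pick v_3 = (1, 0, 0)ᵀ.
Then v_2 = N · v_3 = (-1, -2, 5)ᵀ.
Then v_1 = N · v_2 = (3, -3, -6)ᵀ.

Sanity check: (A − (6)·I) v_1 = (0, 0, 0)ᵀ = 0. ✓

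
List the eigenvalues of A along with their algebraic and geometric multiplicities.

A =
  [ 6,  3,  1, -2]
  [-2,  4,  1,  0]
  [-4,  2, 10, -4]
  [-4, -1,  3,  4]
λ = 6: alg = 4, geom = 2

Step 1 — factor the characteristic polynomial to read off the algebraic multiplicities:
  χ_A(x) = (x - 6)^4

Step 2 — compute geometric multiplicities via the rank-nullity identity g(λ) = n − rank(A − λI):
  rank(A − (6)·I) = 2, so dim ker(A − (6)·I) = n − 2 = 2

Summary:
  λ = 6: algebraic multiplicity = 4, geometric multiplicity = 2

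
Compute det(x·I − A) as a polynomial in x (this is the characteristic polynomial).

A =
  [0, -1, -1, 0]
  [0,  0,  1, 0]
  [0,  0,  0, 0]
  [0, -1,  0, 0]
x^4

Expanding det(x·I − A) (e.g. by cofactor expansion or by noting that A is similar to its Jordan form J, which has the same characteristic polynomial as A) gives
  χ_A(x) = x^4
which factors as x^4. The eigenvalues (with algebraic multiplicities) are λ = 0 with multiplicity 4.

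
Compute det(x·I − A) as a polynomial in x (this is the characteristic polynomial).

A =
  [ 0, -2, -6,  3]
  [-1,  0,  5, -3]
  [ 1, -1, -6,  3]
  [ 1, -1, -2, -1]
x^4 + 7*x^3 + 15*x^2 + 13*x + 4

Expanding det(x·I − A) (e.g. by cofactor expansion or by noting that A is similar to its Jordan form J, which has the same characteristic polynomial as A) gives
  χ_A(x) = x^4 + 7*x^3 + 15*x^2 + 13*x + 4
which factors as (x + 1)^3*(x + 4). The eigenvalues (with algebraic multiplicities) are λ = -4 with multiplicity 1, λ = -1 with multiplicity 3.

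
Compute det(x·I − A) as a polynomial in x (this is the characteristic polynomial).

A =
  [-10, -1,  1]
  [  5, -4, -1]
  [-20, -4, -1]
x^3 + 15*x^2 + 75*x + 125

Expanding det(x·I − A) (e.g. by cofactor expansion or by noting that A is similar to its Jordan form J, which has the same characteristic polynomial as A) gives
  χ_A(x) = x^3 + 15*x^2 + 75*x + 125
which factors as (x + 5)^3. The eigenvalues (with algebraic multiplicities) are λ = -5 with multiplicity 3.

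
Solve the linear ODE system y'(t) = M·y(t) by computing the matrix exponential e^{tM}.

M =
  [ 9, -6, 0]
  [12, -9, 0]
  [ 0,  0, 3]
e^{tM} =
  [2*exp(3*t) - exp(-3*t), -exp(3*t) + exp(-3*t), 0]
  [2*exp(3*t) - 2*exp(-3*t), -exp(3*t) + 2*exp(-3*t), 0]
  [0, 0, exp(3*t)]

Strategy: write M = P · J · P⁻¹ where J is a Jordan canonical form, so e^{tM} = P · e^{tJ} · P⁻¹, and e^{tJ} can be computed block-by-block.

M has Jordan form
J =
  [-3, 0, 0]
  [ 0, 3, 0]
  [ 0, 0, 3]
(up to reordering of blocks).

Per-block formulas:
  For a 1×1 block at λ = 3: exp(t · [3]) = [e^(3t)].
  For a 1×1 block at λ = -3: exp(t · [-3]) = [e^(-3t)].

After assembling e^{tJ} and conjugating by P, we get:

e^{tM} =
  [2*exp(3*t) - exp(-3*t), -exp(3*t) + exp(-3*t), 0]
  [2*exp(3*t) - 2*exp(-3*t), -exp(3*t) + 2*exp(-3*t), 0]
  [0, 0, exp(3*t)]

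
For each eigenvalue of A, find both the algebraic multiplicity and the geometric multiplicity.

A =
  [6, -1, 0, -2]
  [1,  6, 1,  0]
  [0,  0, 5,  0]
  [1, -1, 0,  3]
λ = 5: alg = 4, geom = 2

Step 1 — factor the characteristic polynomial to read off the algebraic multiplicities:
  χ_A(x) = (x - 5)^4

Step 2 — compute geometric multiplicities via the rank-nullity identity g(λ) = n − rank(A − λI):
  rank(A − (5)·I) = 2, so dim ker(A − (5)·I) = n − 2 = 2

Summary:
  λ = 5: algebraic multiplicity = 4, geometric multiplicity = 2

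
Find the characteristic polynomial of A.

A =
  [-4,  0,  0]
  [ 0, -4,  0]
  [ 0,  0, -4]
x^3 + 12*x^2 + 48*x + 64

Expanding det(x·I − A) (e.g. by cofactor expansion or by noting that A is similar to its Jordan form J, which has the same characteristic polynomial as A) gives
  χ_A(x) = x^3 + 12*x^2 + 48*x + 64
which factors as (x + 4)^3. The eigenvalues (with algebraic multiplicities) are λ = -4 with multiplicity 3.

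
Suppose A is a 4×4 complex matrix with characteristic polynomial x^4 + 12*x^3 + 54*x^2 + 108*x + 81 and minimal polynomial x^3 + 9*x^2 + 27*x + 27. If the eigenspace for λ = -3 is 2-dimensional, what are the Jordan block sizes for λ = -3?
Block sizes for λ = -3: [3, 1]

Step 1 — from the characteristic polynomial, algebraic multiplicity of λ = -3 is 4. From dim ker(A − (-3)·I) = 2, there are exactly 2 Jordan blocks for λ = -3.
Step 2 — from the minimal polynomial, the factor (x + 3)^3 tells us the largest block for λ = -3 has size 3.
Step 3 — with total size 4, 2 blocks, and largest block 3, the block sizes (in nonincreasing order) are [3, 1].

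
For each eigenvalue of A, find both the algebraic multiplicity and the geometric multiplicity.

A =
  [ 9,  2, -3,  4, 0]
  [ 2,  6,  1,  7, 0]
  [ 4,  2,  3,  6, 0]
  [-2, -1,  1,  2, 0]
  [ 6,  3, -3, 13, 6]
λ = 5: alg = 4, geom = 2; λ = 6: alg = 1, geom = 1

Step 1 — factor the characteristic polynomial to read off the algebraic multiplicities:
  χ_A(x) = (x - 6)*(x - 5)^4

Step 2 — compute geometric multiplicities via the rank-nullity identity g(λ) = n − rank(A − λI):
  rank(A − (5)·I) = 3, so dim ker(A − (5)·I) = n − 3 = 2
  rank(A − (6)·I) = 4, so dim ker(A − (6)·I) = n − 4 = 1

Summary:
  λ = 5: algebraic multiplicity = 4, geometric multiplicity = 2
  λ = 6: algebraic multiplicity = 1, geometric multiplicity = 1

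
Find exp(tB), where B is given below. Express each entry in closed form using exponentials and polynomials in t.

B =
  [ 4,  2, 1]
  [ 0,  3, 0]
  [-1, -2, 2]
e^{tB} =
  [t*exp(3*t) + exp(3*t), 2*t*exp(3*t), t*exp(3*t)]
  [0, exp(3*t), 0]
  [-t*exp(3*t), -2*t*exp(3*t), -t*exp(3*t) + exp(3*t)]

Strategy: write B = P · J · P⁻¹ where J is a Jordan canonical form, so e^{tB} = P · e^{tJ} · P⁻¹, and e^{tJ} can be computed block-by-block.

B has Jordan form
J =
  [3, 1, 0]
  [0, 3, 0]
  [0, 0, 3]
(up to reordering of blocks).

Per-block formulas:
  For a 2×2 Jordan block J_2(3): exp(t · J_2(3)) = e^(3t)·(I + t·N), where N is the 2×2 nilpotent shift.
  For a 1×1 block at λ = 3: exp(t · [3]) = [e^(3t)].

After assembling e^{tJ} and conjugating by P, we get:

e^{tB} =
  [t*exp(3*t) + exp(3*t), 2*t*exp(3*t), t*exp(3*t)]
  [0, exp(3*t), 0]
  [-t*exp(3*t), -2*t*exp(3*t), -t*exp(3*t) + exp(3*t)]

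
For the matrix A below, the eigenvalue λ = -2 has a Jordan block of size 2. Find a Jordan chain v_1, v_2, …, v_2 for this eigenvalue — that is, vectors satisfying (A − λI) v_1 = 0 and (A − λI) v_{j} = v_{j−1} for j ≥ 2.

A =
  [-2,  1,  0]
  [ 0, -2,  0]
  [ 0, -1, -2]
A Jordan chain for λ = -2 of length 2:
v_1 = (1, 0, -1)ᵀ
v_2 = (0, 1, 0)ᵀ

Let N = A − (-2)·I. We want v_2 with N^2 v_2 = 0 but N^1 v_2 ≠ 0; then v_{j-1} := N · v_j for j = 2, …, 2.

Pick v_2 = (0, 1, 0)ᵀ.
Then v_1 = N · v_2 = (1, 0, -1)ᵀ.

Sanity check: (A − (-2)·I) v_1 = (0, 0, 0)ᵀ = 0. ✓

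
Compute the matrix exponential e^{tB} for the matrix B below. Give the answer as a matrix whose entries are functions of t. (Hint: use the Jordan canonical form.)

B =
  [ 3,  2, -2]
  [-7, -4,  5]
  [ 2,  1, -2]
e^{tB} =
  [-t^2*exp(-t) + 4*t*exp(-t) + exp(-t), 2*t*exp(-t), 2*t^2*exp(-t) - 2*t*exp(-t)]
  [3*t^2*exp(-t)/2 - 7*t*exp(-t), -3*t*exp(-t) + exp(-t), -3*t^2*exp(-t) + 5*t*exp(-t)]
  [-t^2*exp(-t)/2 + 2*t*exp(-t), t*exp(-t), t^2*exp(-t) - t*exp(-t) + exp(-t)]

Strategy: write B = P · J · P⁻¹ where J is a Jordan canonical form, so e^{tB} = P · e^{tJ} · P⁻¹, and e^{tJ} can be computed block-by-block.

B has Jordan form
J =
  [-1,  1,  0]
  [ 0, -1,  1]
  [ 0,  0, -1]
(up to reordering of blocks).

Per-block formulas:
  For a 3×3 Jordan block J_3(-1): exp(t · J_3(-1)) = e^(-1t)·(I + t·N + (t^2/2)·N^2), where N is the 3×3 nilpotent shift.

After assembling e^{tJ} and conjugating by P, we get:

e^{tB} =
  [-t^2*exp(-t) + 4*t*exp(-t) + exp(-t), 2*t*exp(-t), 2*t^2*exp(-t) - 2*t*exp(-t)]
  [3*t^2*exp(-t)/2 - 7*t*exp(-t), -3*t*exp(-t) + exp(-t), -3*t^2*exp(-t) + 5*t*exp(-t)]
  [-t^2*exp(-t)/2 + 2*t*exp(-t), t*exp(-t), t^2*exp(-t) - t*exp(-t) + exp(-t)]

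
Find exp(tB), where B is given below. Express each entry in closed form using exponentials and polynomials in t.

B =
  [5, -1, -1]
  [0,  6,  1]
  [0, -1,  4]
e^{tB} =
  [exp(5*t), -t*exp(5*t), -t*exp(5*t)]
  [0, t*exp(5*t) + exp(5*t), t*exp(5*t)]
  [0, -t*exp(5*t), -t*exp(5*t) + exp(5*t)]

Strategy: write B = P · J · P⁻¹ where J is a Jordan canonical form, so e^{tB} = P · e^{tJ} · P⁻¹, and e^{tJ} can be computed block-by-block.

B has Jordan form
J =
  [5, 1, 0]
  [0, 5, 0]
  [0, 0, 5]
(up to reordering of blocks).

Per-block formulas:
  For a 2×2 Jordan block J_2(5): exp(t · J_2(5)) = e^(5t)·(I + t·N), where N is the 2×2 nilpotent shift.
  For a 1×1 block at λ = 5: exp(t · [5]) = [e^(5t)].

After assembling e^{tJ} and conjugating by P, we get:

e^{tB} =
  [exp(5*t), -t*exp(5*t), -t*exp(5*t)]
  [0, t*exp(5*t) + exp(5*t), t*exp(5*t)]
  [0, -t*exp(5*t), -t*exp(5*t) + exp(5*t)]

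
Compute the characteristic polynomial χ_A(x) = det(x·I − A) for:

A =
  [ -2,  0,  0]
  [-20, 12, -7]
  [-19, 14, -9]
x^3 - x^2 - 16*x - 20

Expanding det(x·I − A) (e.g. by cofactor expansion or by noting that A is similar to its Jordan form J, which has the same characteristic polynomial as A) gives
  χ_A(x) = x^3 - x^2 - 16*x - 20
which factors as (x - 5)*(x + 2)^2. The eigenvalues (with algebraic multiplicities) are λ = -2 with multiplicity 2, λ = 5 with multiplicity 1.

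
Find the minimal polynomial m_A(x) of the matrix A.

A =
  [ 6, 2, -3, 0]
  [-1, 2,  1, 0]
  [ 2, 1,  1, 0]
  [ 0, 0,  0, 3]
x^3 - 9*x^2 + 27*x - 27

The characteristic polynomial is χ_A(x) = (x - 3)^4, so the eigenvalues are known. The minimal polynomial is
  m_A(x) = Π_λ (x − λ)^{k_λ}
where k_λ is the size of the *largest* Jordan block for λ (equivalently, the smallest k with (A − λI)^k v = 0 for every generalised eigenvector v of λ).

  λ = 3: largest Jordan block has size 3, contributing (x − 3)^3

So m_A(x) = (x - 3)^3 = x^3 - 9*x^2 + 27*x - 27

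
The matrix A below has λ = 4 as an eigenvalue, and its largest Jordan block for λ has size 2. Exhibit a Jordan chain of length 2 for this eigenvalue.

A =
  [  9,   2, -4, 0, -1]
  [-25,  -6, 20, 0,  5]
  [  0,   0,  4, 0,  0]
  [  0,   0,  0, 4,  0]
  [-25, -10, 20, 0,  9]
A Jordan chain for λ = 4 of length 2:
v_1 = (5, -25, 0, 0, -25)ᵀ
v_2 = (1, 0, 0, 0, 0)ᵀ

Let N = A − (4)·I. We want v_2 with N^2 v_2 = 0 but N^1 v_2 ≠ 0; then v_{j-1} := N · v_j for j = 2, …, 2.

Pick v_2 = (1, 0, 0, 0, 0)ᵀ.
Then v_1 = N · v_2 = (5, -25, 0, 0, -25)ᵀ.

Sanity check: (A − (4)·I) v_1 = (0, 0, 0, 0, 0)ᵀ = 0. ✓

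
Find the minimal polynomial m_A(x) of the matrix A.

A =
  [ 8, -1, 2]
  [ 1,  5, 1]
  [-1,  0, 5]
x^3 - 18*x^2 + 108*x - 216

The characteristic polynomial is χ_A(x) = (x - 6)^3, so the eigenvalues are known. The minimal polynomial is
  m_A(x) = Π_λ (x − λ)^{k_λ}
where k_λ is the size of the *largest* Jordan block for λ (equivalently, the smallest k with (A − λI)^k v = 0 for every generalised eigenvector v of λ).

  λ = 6: largest Jordan block has size 3, contributing (x − 6)^3

So m_A(x) = (x - 6)^3 = x^3 - 18*x^2 + 108*x - 216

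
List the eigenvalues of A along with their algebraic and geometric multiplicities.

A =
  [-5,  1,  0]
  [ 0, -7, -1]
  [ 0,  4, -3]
λ = -5: alg = 3, geom = 1

Step 1 — factor the characteristic polynomial to read off the algebraic multiplicities:
  χ_A(x) = (x + 5)^3

Step 2 — compute geometric multiplicities via the rank-nullity identity g(λ) = n − rank(A − λI):
  rank(A − (-5)·I) = 2, so dim ker(A − (-5)·I) = n − 2 = 1

Summary:
  λ = -5: algebraic multiplicity = 3, geometric multiplicity = 1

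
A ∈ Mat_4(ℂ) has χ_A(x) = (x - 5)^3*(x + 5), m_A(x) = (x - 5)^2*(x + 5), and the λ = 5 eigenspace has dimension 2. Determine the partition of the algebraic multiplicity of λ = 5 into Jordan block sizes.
Block sizes for λ = 5: [2, 1]

Step 1 — from the characteristic polynomial, algebraic multiplicity of λ = 5 is 3. From dim ker(A − (5)·I) = 2, there are exactly 2 Jordan blocks for λ = 5.
Step 2 — from the minimal polynomial, the factor (x − 5)^2 tells us the largest block for λ = 5 has size 2.
Step 3 — with total size 3, 2 blocks, and largest block 2, the block sizes (in nonincreasing order) are [2, 1].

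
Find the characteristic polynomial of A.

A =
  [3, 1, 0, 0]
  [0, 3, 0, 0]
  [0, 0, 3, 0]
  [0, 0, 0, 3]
x^4 - 12*x^3 + 54*x^2 - 108*x + 81

Expanding det(x·I − A) (e.g. by cofactor expansion or by noting that A is similar to its Jordan form J, which has the same characteristic polynomial as A) gives
  χ_A(x) = x^4 - 12*x^3 + 54*x^2 - 108*x + 81
which factors as (x - 3)^4. The eigenvalues (with algebraic multiplicities) are λ = 3 with multiplicity 4.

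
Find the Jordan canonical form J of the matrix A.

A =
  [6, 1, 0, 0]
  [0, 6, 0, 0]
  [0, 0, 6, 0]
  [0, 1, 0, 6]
J_2(6) ⊕ J_1(6) ⊕ J_1(6)

The characteristic polynomial is
  det(x·I − A) = x^4 - 24*x^3 + 216*x^2 - 864*x + 1296 = (x - 6)^4

Eigenvalues and multiplicities (the geometric multiplicity of λ is n − rank(A − λI), which equals the number of Jordan blocks for λ):
  λ = 6: algebraic multiplicity = 4, geometric multiplicity = 3

Determining the block sizes for each eigenvalue:
  λ = 6: 3 blocks summing to 4 forces exactly one block of size 2 and the rest size 1 → block sizes [2, 1, 1]

Assembling the blocks gives a Jordan form
J =
  [6, 1, 0, 0]
  [0, 6, 0, 0]
  [0, 0, 6, 0]
  [0, 0, 0, 6]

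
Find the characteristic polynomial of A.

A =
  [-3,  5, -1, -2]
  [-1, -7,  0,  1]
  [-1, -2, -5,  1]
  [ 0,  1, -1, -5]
x^4 + 20*x^3 + 150*x^2 + 500*x + 625

Expanding det(x·I − A) (e.g. by cofactor expansion or by noting that A is similar to its Jordan form J, which has the same characteristic polynomial as A) gives
  χ_A(x) = x^4 + 20*x^3 + 150*x^2 + 500*x + 625
which factors as (x + 5)^4. The eigenvalues (with algebraic multiplicities) are λ = -5 with multiplicity 4.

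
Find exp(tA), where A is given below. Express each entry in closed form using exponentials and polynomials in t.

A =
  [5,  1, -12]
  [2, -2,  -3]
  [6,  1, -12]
e^{tA} =
  [-3*t^2*exp(-3*t) + 8*t*exp(-3*t) + exp(-3*t), -3*t^2*exp(-3*t)/2 + t*exp(-3*t), 9*t^2*exp(-3*t)/2 - 12*t*exp(-3*t)]
  [2*t*exp(-3*t), t*exp(-3*t) + exp(-3*t), -3*t*exp(-3*t)]
  [-2*t^2*exp(-3*t) + 6*t*exp(-3*t), -t^2*exp(-3*t) + t*exp(-3*t), 3*t^2*exp(-3*t) - 9*t*exp(-3*t) + exp(-3*t)]

Strategy: write A = P · J · P⁻¹ where J is a Jordan canonical form, so e^{tA} = P · e^{tJ} · P⁻¹, and e^{tJ} can be computed block-by-block.

A has Jordan form
J =
  [-3,  1,  0]
  [ 0, -3,  1]
  [ 0,  0, -3]
(up to reordering of blocks).

Per-block formulas:
  For a 3×3 Jordan block J_3(-3): exp(t · J_3(-3)) = e^(-3t)·(I + t·N + (t^2/2)·N^2), where N is the 3×3 nilpotent shift.

After assembling e^{tJ} and conjugating by P, we get:

e^{tA} =
  [-3*t^2*exp(-3*t) + 8*t*exp(-3*t) + exp(-3*t), -3*t^2*exp(-3*t)/2 + t*exp(-3*t), 9*t^2*exp(-3*t)/2 - 12*t*exp(-3*t)]
  [2*t*exp(-3*t), t*exp(-3*t) + exp(-3*t), -3*t*exp(-3*t)]
  [-2*t^2*exp(-3*t) + 6*t*exp(-3*t), -t^2*exp(-3*t) + t*exp(-3*t), 3*t^2*exp(-3*t) - 9*t*exp(-3*t) + exp(-3*t)]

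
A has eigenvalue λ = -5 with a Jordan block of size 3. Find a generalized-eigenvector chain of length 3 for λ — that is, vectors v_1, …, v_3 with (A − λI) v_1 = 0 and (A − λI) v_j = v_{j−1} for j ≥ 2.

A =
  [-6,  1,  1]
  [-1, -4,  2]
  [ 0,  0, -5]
A Jordan chain for λ = -5 of length 3:
v_1 = (1, 1, 0)ᵀ
v_2 = (1, 2, 0)ᵀ
v_3 = (0, 0, 1)ᵀ

Let N = A − (-5)·I. We want v_3 with N^3 v_3 = 0 but N^2 v_3 ≠ 0; then v_{j-1} := N · v_j for j = 3, …, 2.

Pick v_3 = (0, 0, 1)ᵀ.
Then v_2 = N · v_3 = (1, 2, 0)ᵀ.
Then v_1 = N · v_2 = (1, 1, 0)ᵀ.

Sanity check: (A − (-5)·I) v_1 = (0, 0, 0)ᵀ = 0. ✓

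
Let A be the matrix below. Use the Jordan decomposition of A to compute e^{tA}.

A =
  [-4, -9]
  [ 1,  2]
e^{tA} =
  [-3*t*exp(-t) + exp(-t), -9*t*exp(-t)]
  [t*exp(-t), 3*t*exp(-t) + exp(-t)]

Strategy: write A = P · J · P⁻¹ where J is a Jordan canonical form, so e^{tA} = P · e^{tJ} · P⁻¹, and e^{tJ} can be computed block-by-block.

A has Jordan form
J =
  [-1,  1]
  [ 0, -1]
(up to reordering of blocks).

Per-block formulas:
  For a 2×2 Jordan block J_2(-1): exp(t · J_2(-1)) = e^(-1t)·(I + t·N), where N is the 2×2 nilpotent shift.

After assembling e^{tJ} and conjugating by P, we get:

e^{tA} =
  [-3*t*exp(-t) + exp(-t), -9*t*exp(-t)]
  [t*exp(-t), 3*t*exp(-t) + exp(-t)]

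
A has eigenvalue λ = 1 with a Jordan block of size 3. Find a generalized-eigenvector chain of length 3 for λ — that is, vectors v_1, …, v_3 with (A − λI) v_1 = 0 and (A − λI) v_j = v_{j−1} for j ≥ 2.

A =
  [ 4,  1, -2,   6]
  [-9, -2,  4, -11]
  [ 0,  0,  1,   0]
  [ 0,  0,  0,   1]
A Jordan chain for λ = 1 of length 3:
v_1 = (-2, 6, 0, 0)ᵀ
v_2 = (-2, 4, 0, 0)ᵀ
v_3 = (0, 0, 1, 0)ᵀ

Let N = A − (1)·I. We want v_3 with N^3 v_3 = 0 but N^2 v_3 ≠ 0; then v_{j-1} := N · v_j for j = 3, …, 2.

Pick v_3 = (0, 0, 1, 0)ᵀ.
Then v_2 = N · v_3 = (-2, 4, 0, 0)ᵀ.
Then v_1 = N · v_2 = (-2, 6, 0, 0)ᵀ.

Sanity check: (A − (1)·I) v_1 = (0, 0, 0, 0)ᵀ = 0. ✓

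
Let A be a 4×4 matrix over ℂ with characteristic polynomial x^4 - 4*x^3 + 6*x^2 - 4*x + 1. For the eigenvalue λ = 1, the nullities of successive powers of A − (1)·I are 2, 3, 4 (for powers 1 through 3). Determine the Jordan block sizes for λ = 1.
Block sizes for λ = 1: [3, 1]

From the dimensions of kernels of powers, the number of Jordan blocks of size at least j is d_j − d_{j−1} where d_j = dim ker(N^j) (with d_0 = 0). Computing the differences gives [2, 1, 1].
The number of blocks of size exactly k is (#blocks of size ≥ k) − (#blocks of size ≥ k + 1), so the partition is: 1 block(s) of size 1, 1 block(s) of size 3.
In nonincreasing order the block sizes are [3, 1].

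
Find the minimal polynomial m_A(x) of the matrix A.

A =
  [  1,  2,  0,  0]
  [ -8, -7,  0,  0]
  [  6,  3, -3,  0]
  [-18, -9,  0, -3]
x^2 + 6*x + 9

The characteristic polynomial is χ_A(x) = (x + 3)^4, so the eigenvalues are known. The minimal polynomial is
  m_A(x) = Π_λ (x − λ)^{k_λ}
where k_λ is the size of the *largest* Jordan block for λ (equivalently, the smallest k with (A − λI)^k v = 0 for every generalised eigenvector v of λ).

  λ = -3: largest Jordan block has size 2, contributing (x + 3)^2

So m_A(x) = (x + 3)^2 = x^2 + 6*x + 9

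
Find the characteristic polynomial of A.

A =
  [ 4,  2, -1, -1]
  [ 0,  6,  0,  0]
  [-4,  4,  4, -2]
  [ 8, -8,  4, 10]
x^4 - 24*x^3 + 216*x^2 - 864*x + 1296

Expanding det(x·I − A) (e.g. by cofactor expansion or by noting that A is similar to its Jordan form J, which has the same characteristic polynomial as A) gives
  χ_A(x) = x^4 - 24*x^3 + 216*x^2 - 864*x + 1296
which factors as (x - 6)^4. The eigenvalues (with algebraic multiplicities) are λ = 6 with multiplicity 4.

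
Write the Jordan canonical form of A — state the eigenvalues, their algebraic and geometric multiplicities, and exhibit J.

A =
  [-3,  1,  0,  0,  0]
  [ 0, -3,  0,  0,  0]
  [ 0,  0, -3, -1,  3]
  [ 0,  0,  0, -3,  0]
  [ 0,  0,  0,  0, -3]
J_2(-3) ⊕ J_2(-3) ⊕ J_1(-3)

The characteristic polynomial is
  det(x·I − A) = x^5 + 15*x^4 + 90*x^3 + 270*x^2 + 405*x + 243 = (x + 3)^5

Eigenvalues and multiplicities (the geometric multiplicity of λ is n − rank(A − λI), which equals the number of Jordan blocks for λ):
  λ = -3: algebraic multiplicity = 5, geometric multiplicity = 3

Determining the block sizes for each eigenvalue:
  λ = -3: with am = 5 and gm = 3, the partition is not yet determined (e.g. several partitions of 5 into 3 parts exist). Let N = A − (-3)·I. Computing rank(N^1) = 2, rank(N^2) = 0; the number of blocks of size ≥ j is rank(N^{j−1}) − rank(N^j), giving [3, 2]. So we have 2 block(s) of size 2, 1 block(s) of size 1 → block sizes [2, 2, 1]

Assembling the blocks gives a Jordan form
J =
  [-3,  1,  0,  0,  0]
  [ 0, -3,  0,  0,  0]
  [ 0,  0, -3,  1,  0]
  [ 0,  0,  0, -3,  0]
  [ 0,  0,  0,  0, -3]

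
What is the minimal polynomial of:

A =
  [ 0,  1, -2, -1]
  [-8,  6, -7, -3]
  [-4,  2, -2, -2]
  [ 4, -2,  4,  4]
x^3 - 6*x^2 + 12*x - 8

The characteristic polynomial is χ_A(x) = (x - 2)^4, so the eigenvalues are known. The minimal polynomial is
  m_A(x) = Π_λ (x − λ)^{k_λ}
where k_λ is the size of the *largest* Jordan block for λ (equivalently, the smallest k with (A − λI)^k v = 0 for every generalised eigenvector v of λ).

  λ = 2: largest Jordan block has size 3, contributing (x − 2)^3

So m_A(x) = (x - 2)^3 = x^3 - 6*x^2 + 12*x - 8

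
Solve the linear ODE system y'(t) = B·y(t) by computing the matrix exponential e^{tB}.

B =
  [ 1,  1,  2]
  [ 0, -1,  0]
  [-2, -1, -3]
e^{tB} =
  [2*t*exp(-t) + exp(-t), t*exp(-t), 2*t*exp(-t)]
  [0, exp(-t), 0]
  [-2*t*exp(-t), -t*exp(-t), -2*t*exp(-t) + exp(-t)]

Strategy: write B = P · J · P⁻¹ where J is a Jordan canonical form, so e^{tB} = P · e^{tJ} · P⁻¹, and e^{tJ} can be computed block-by-block.

B has Jordan form
J =
  [-1,  1,  0]
  [ 0, -1,  0]
  [ 0,  0, -1]
(up to reordering of blocks).

Per-block formulas:
  For a 1×1 block at λ = -1: exp(t · [-1]) = [e^(-1t)].
  For a 2×2 Jordan block J_2(-1): exp(t · J_2(-1)) = e^(-1t)·(I + t·N), where N is the 2×2 nilpotent shift.

After assembling e^{tJ} and conjugating by P, we get:

e^{tB} =
  [2*t*exp(-t) + exp(-t), t*exp(-t), 2*t*exp(-t)]
  [0, exp(-t), 0]
  [-2*t*exp(-t), -t*exp(-t), -2*t*exp(-t) + exp(-t)]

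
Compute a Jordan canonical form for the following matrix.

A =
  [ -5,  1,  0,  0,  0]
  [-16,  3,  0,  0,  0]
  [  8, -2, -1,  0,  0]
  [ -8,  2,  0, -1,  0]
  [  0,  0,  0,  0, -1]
J_2(-1) ⊕ J_1(-1) ⊕ J_1(-1) ⊕ J_1(-1)

The characteristic polynomial is
  det(x·I − A) = x^5 + 5*x^4 + 10*x^3 + 10*x^2 + 5*x + 1 = (x + 1)^5

Eigenvalues and multiplicities (the geometric multiplicity of λ is n − rank(A − λI), which equals the number of Jordan blocks for λ):
  λ = -1: algebraic multiplicity = 5, geometric multiplicity = 4

Determining the block sizes for each eigenvalue:
  λ = -1: 4 blocks summing to 5 forces exactly one block of size 2 and the rest size 1 → block sizes [2, 1, 1, 1]

Assembling the blocks gives a Jordan form
J =
  [-1,  1,  0,  0,  0]
  [ 0, -1,  0,  0,  0]
  [ 0,  0, -1,  0,  0]
  [ 0,  0,  0, -1,  0]
  [ 0,  0,  0,  0, -1]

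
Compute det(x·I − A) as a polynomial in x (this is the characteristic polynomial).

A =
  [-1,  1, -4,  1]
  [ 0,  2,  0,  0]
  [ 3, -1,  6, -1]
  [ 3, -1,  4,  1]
x^4 - 8*x^3 + 24*x^2 - 32*x + 16

Expanding det(x·I − A) (e.g. by cofactor expansion or by noting that A is similar to its Jordan form J, which has the same characteristic polynomial as A) gives
  χ_A(x) = x^4 - 8*x^3 + 24*x^2 - 32*x + 16
which factors as (x - 2)^4. The eigenvalues (with algebraic multiplicities) are λ = 2 with multiplicity 4.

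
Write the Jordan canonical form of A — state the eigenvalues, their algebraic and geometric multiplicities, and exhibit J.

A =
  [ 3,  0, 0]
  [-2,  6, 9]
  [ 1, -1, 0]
J_3(3)

The characteristic polynomial is
  det(x·I − A) = x^3 - 9*x^2 + 27*x - 27 = (x - 3)^3

Eigenvalues and multiplicities (the geometric multiplicity of λ is n − rank(A − λI), which equals the number of Jordan blocks for λ):
  λ = 3: algebraic multiplicity = 3, geometric multiplicity = 1

Determining the block sizes for each eigenvalue:
  λ = 3: one block (gm = 1), so the single block has size am = 3 → block sizes [3]

Assembling the blocks gives a Jordan form
J =
  [3, 1, 0]
  [0, 3, 1]
  [0, 0, 3]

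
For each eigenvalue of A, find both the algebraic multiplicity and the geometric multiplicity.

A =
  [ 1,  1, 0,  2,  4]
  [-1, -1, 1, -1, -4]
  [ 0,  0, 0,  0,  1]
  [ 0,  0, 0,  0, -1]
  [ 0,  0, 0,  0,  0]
λ = 0: alg = 5, geom = 2

Step 1 — factor the characteristic polynomial to read off the algebraic multiplicities:
  χ_A(x) = x^5

Step 2 — compute geometric multiplicities via the rank-nullity identity g(λ) = n − rank(A − λI):
  rank(A − (0)·I) = 3, so dim ker(A − (0)·I) = n − 3 = 2

Summary:
  λ = 0: algebraic multiplicity = 5, geometric multiplicity = 2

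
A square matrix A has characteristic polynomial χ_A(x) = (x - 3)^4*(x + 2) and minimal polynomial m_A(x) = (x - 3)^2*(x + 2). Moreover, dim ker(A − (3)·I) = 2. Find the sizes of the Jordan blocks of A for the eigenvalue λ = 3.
Block sizes for λ = 3: [2, 2]

Step 1 — from the characteristic polynomial, algebraic multiplicity of λ = 3 is 4. From dim ker(A − (3)·I) = 2, there are exactly 2 Jordan blocks for λ = 3.
Step 2 — from the minimal polynomial, the factor (x − 3)^2 tells us the largest block for λ = 3 has size 2.
Step 3 — with total size 4, 2 blocks, and largest block 2, the block sizes (in nonincreasing order) are [2, 2].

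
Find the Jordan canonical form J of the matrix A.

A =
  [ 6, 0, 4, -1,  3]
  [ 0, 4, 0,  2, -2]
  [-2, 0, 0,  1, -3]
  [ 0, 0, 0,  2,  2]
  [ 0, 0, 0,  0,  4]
J_2(2) ⊕ J_1(4) ⊕ J_1(4) ⊕ J_1(4)

The characteristic polynomial is
  det(x·I − A) = x^5 - 16*x^4 + 100*x^3 - 304*x^2 + 448*x - 256 = (x - 4)^3*(x - 2)^2

Eigenvalues and multiplicities (the geometric multiplicity of λ is n − rank(A − λI), which equals the number of Jordan blocks for λ):
  λ = 2: algebraic multiplicity = 2, geometric multiplicity = 1
  λ = 4: algebraic multiplicity = 3, geometric multiplicity = 3

Determining the block sizes for each eigenvalue:
  λ = 2: one block (gm = 1), so the single block has size am = 2 → block sizes [2]
  λ = 4: gm = am = 3, so every block has size 1 → block sizes [1, 1, 1]

Assembling the blocks gives a Jordan form
J =
  [2, 1, 0, 0, 0]
  [0, 2, 0, 0, 0]
  [0, 0, 4, 0, 0]
  [0, 0, 0, 4, 0]
  [0, 0, 0, 0, 4]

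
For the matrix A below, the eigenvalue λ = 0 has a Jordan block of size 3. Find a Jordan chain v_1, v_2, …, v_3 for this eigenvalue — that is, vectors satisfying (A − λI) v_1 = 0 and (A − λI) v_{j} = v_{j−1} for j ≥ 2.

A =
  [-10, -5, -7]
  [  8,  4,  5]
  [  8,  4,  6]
A Jordan chain for λ = 0 of length 3:
v_1 = (4, -8, 0)ᵀ
v_2 = (-10, 8, 8)ᵀ
v_3 = (1, 0, 0)ᵀ

Let N = A − (0)·I. We want v_3 with N^3 v_3 = 0 but N^2 v_3 ≠ 0; then v_{j-1} := N · v_j for j = 3, …, 2.

Pick v_3 = (1, 0, 0)ᵀ.
Then v_2 = N · v_3 = (-10, 8, 8)ᵀ.
Then v_1 = N · v_2 = (4, -8, 0)ᵀ.

Sanity check: (A − (0)·I) v_1 = (0, 0, 0)ᵀ = 0. ✓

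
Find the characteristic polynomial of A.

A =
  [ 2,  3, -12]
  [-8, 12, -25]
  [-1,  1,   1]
x^3 - 15*x^2 + 75*x - 125

Expanding det(x·I − A) (e.g. by cofactor expansion or by noting that A is similar to its Jordan form J, which has the same characteristic polynomial as A) gives
  χ_A(x) = x^3 - 15*x^2 + 75*x - 125
which factors as (x - 5)^3. The eigenvalues (with algebraic multiplicities) are λ = 5 with multiplicity 3.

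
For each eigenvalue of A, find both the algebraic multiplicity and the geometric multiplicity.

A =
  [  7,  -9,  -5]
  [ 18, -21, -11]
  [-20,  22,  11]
λ = -1: alg = 3, geom = 1

Step 1 — factor the characteristic polynomial to read off the algebraic multiplicities:
  χ_A(x) = (x + 1)^3

Step 2 — compute geometric multiplicities via the rank-nullity identity g(λ) = n − rank(A − λI):
  rank(A − (-1)·I) = 2, so dim ker(A − (-1)·I) = n − 2 = 1

Summary:
  λ = -1: algebraic multiplicity = 3, geometric multiplicity = 1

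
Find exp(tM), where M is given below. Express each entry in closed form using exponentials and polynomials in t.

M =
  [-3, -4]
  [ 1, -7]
e^{tM} =
  [2*t*exp(-5*t) + exp(-5*t), -4*t*exp(-5*t)]
  [t*exp(-5*t), -2*t*exp(-5*t) + exp(-5*t)]

Strategy: write M = P · J · P⁻¹ where J is a Jordan canonical form, so e^{tM} = P · e^{tJ} · P⁻¹, and e^{tJ} can be computed block-by-block.

M has Jordan form
J =
  [-5,  1]
  [ 0, -5]
(up to reordering of blocks).

Per-block formulas:
  For a 2×2 Jordan block J_2(-5): exp(t · J_2(-5)) = e^(-5t)·(I + t·N), where N is the 2×2 nilpotent shift.

After assembling e^{tJ} and conjugating by P, we get:

e^{tM} =
  [2*t*exp(-5*t) + exp(-5*t), -4*t*exp(-5*t)]
  [t*exp(-5*t), -2*t*exp(-5*t) + exp(-5*t)]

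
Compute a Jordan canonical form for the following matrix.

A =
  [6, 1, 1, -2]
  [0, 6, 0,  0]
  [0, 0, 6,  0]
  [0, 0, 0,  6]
J_2(6) ⊕ J_1(6) ⊕ J_1(6)

The characteristic polynomial is
  det(x·I − A) = x^4 - 24*x^3 + 216*x^2 - 864*x + 1296 = (x - 6)^4

Eigenvalues and multiplicities (the geometric multiplicity of λ is n − rank(A − λI), which equals the number of Jordan blocks for λ):
  λ = 6: algebraic multiplicity = 4, geometric multiplicity = 3

Determining the block sizes for each eigenvalue:
  λ = 6: 3 blocks summing to 4 forces exactly one block of size 2 and the rest size 1 → block sizes [2, 1, 1]

Assembling the blocks gives a Jordan form
J =
  [6, 1, 0, 0]
  [0, 6, 0, 0]
  [0, 0, 6, 0]
  [0, 0, 0, 6]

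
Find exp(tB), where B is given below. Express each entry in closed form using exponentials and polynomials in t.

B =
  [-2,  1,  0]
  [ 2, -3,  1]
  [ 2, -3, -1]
e^{tB} =
  [t^2*exp(-2*t) + exp(-2*t), -t^2*exp(-2*t)/2 + t*exp(-2*t), t^2*exp(-2*t)/2]
  [2*t*exp(-2*t), -t*exp(-2*t) + exp(-2*t), t*exp(-2*t)]
  [-2*t^2*exp(-2*t) + 2*t*exp(-2*t), t^2*exp(-2*t) - 3*t*exp(-2*t), -t^2*exp(-2*t) + t*exp(-2*t) + exp(-2*t)]

Strategy: write B = P · J · P⁻¹ where J is a Jordan canonical form, so e^{tB} = P · e^{tJ} · P⁻¹, and e^{tJ} can be computed block-by-block.

B has Jordan form
J =
  [-2,  1,  0]
  [ 0, -2,  1]
  [ 0,  0, -2]
(up to reordering of blocks).

Per-block formulas:
  For a 3×3 Jordan block J_3(-2): exp(t · J_3(-2)) = e^(-2t)·(I + t·N + (t^2/2)·N^2), where N is the 3×3 nilpotent shift.

After assembling e^{tJ} and conjugating by P, we get:

e^{tB} =
  [t^2*exp(-2*t) + exp(-2*t), -t^2*exp(-2*t)/2 + t*exp(-2*t), t^2*exp(-2*t)/2]
  [2*t*exp(-2*t), -t*exp(-2*t) + exp(-2*t), t*exp(-2*t)]
  [-2*t^2*exp(-2*t) + 2*t*exp(-2*t), t^2*exp(-2*t) - 3*t*exp(-2*t), -t^2*exp(-2*t) + t*exp(-2*t) + exp(-2*t)]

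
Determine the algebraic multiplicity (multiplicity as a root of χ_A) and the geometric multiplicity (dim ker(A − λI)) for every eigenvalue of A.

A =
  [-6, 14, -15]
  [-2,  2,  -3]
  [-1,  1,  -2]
λ = -2: alg = 3, geom = 1

Step 1 — factor the characteristic polynomial to read off the algebraic multiplicities:
  χ_A(x) = (x + 2)^3

Step 2 — compute geometric multiplicities via the rank-nullity identity g(λ) = n − rank(A − λI):
  rank(A − (-2)·I) = 2, so dim ker(A − (-2)·I) = n − 2 = 1

Summary:
  λ = -2: algebraic multiplicity = 3, geometric multiplicity = 1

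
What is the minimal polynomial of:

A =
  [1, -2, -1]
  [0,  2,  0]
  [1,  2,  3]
x^2 - 4*x + 4

The characteristic polynomial is χ_A(x) = (x - 2)^3, so the eigenvalues are known. The minimal polynomial is
  m_A(x) = Π_λ (x − λ)^{k_λ}
where k_λ is the size of the *largest* Jordan block for λ (equivalently, the smallest k with (A − λI)^k v = 0 for every generalised eigenvector v of λ).

  λ = 2: largest Jordan block has size 2, contributing (x − 2)^2

So m_A(x) = (x - 2)^2 = x^2 - 4*x + 4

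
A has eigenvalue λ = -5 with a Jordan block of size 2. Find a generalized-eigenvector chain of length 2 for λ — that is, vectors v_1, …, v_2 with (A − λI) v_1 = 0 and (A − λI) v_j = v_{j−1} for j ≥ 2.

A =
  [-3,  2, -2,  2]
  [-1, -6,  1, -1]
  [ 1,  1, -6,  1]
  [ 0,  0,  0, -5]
A Jordan chain for λ = -5 of length 2:
v_1 = (2, -1, 1, 0)ᵀ
v_2 = (1, 0, 0, 0)ᵀ

Let N = A − (-5)·I. We want v_2 with N^2 v_2 = 0 but N^1 v_2 ≠ 0; then v_{j-1} := N · v_j for j = 2, …, 2.

Pick v_2 = (1, 0, 0, 0)ᵀ.
Then v_1 = N · v_2 = (2, -1, 1, 0)ᵀ.

Sanity check: (A − (-5)·I) v_1 = (0, 0, 0, 0)ᵀ = 0. ✓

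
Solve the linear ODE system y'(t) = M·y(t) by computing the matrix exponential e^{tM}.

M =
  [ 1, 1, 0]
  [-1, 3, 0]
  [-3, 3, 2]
e^{tM} =
  [-t*exp(2*t) + exp(2*t), t*exp(2*t), 0]
  [-t*exp(2*t), t*exp(2*t) + exp(2*t), 0]
  [-3*t*exp(2*t), 3*t*exp(2*t), exp(2*t)]

Strategy: write M = P · J · P⁻¹ where J is a Jordan canonical form, so e^{tM} = P · e^{tJ} · P⁻¹, and e^{tJ} can be computed block-by-block.

M has Jordan form
J =
  [2, 1, 0]
  [0, 2, 0]
  [0, 0, 2]
(up to reordering of blocks).

Per-block formulas:
  For a 2×2 Jordan block J_2(2): exp(t · J_2(2)) = e^(2t)·(I + t·N), where N is the 2×2 nilpotent shift.
  For a 1×1 block at λ = 2: exp(t · [2]) = [e^(2t)].

After assembling e^{tJ} and conjugating by P, we get:

e^{tM} =
  [-t*exp(2*t) + exp(2*t), t*exp(2*t), 0]
  [-t*exp(2*t), t*exp(2*t) + exp(2*t), 0]
  [-3*t*exp(2*t), 3*t*exp(2*t), exp(2*t)]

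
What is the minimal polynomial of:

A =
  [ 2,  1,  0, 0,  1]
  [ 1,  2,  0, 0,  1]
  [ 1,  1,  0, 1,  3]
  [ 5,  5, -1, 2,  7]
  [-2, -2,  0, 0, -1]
x^2 - 2*x + 1

The characteristic polynomial is χ_A(x) = (x - 1)^5, so the eigenvalues are known. The minimal polynomial is
  m_A(x) = Π_λ (x − λ)^{k_λ}
where k_λ is the size of the *largest* Jordan block for λ (equivalently, the smallest k with (A − λI)^k v = 0 for every generalised eigenvector v of λ).

  λ = 1: largest Jordan block has size 2, contributing (x − 1)^2

So m_A(x) = (x - 1)^2 = x^2 - 2*x + 1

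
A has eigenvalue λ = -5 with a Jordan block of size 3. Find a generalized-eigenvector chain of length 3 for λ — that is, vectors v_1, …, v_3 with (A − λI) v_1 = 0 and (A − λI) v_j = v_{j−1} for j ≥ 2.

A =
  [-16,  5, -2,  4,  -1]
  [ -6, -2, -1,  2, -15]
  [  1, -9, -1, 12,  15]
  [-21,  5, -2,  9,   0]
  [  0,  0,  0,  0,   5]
A Jordan chain for λ = -5 of length 3:
v_1 = (-2, -2, 2, -2, 0)ᵀ
v_2 = (5, 3, -9, 5, 0)ᵀ
v_3 = (0, 1, 0, 0, 0)ᵀ

Let N = A − (-5)·I. We want v_3 with N^3 v_3 = 0 but N^2 v_3 ≠ 0; then v_{j-1} := N · v_j for j = 3, …, 2.

Pick v_3 = (0, 1, 0, 0, 0)ᵀ.
Then v_2 = N · v_3 = (5, 3, -9, 5, 0)ᵀ.
Then v_1 = N · v_2 = (-2, -2, 2, -2, 0)ᵀ.

Sanity check: (A − (-5)·I) v_1 = (0, 0, 0, 0, 0)ᵀ = 0. ✓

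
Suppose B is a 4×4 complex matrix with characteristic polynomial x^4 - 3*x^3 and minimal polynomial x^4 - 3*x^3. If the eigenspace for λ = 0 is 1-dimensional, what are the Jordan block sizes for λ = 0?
Block sizes for λ = 0: [3]

Step 1 — from the characteristic polynomial, algebraic multiplicity of λ = 0 is 3. From dim ker(B − (0)·I) = 1, there are exactly 1 Jordan blocks for λ = 0.
Step 2 — from the minimal polynomial, the factor (x − 0)^3 tells us the largest block for λ = 0 has size 3.
Step 3 — with total size 3, 1 blocks, and largest block 3, the block sizes (in nonincreasing order) are [3].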